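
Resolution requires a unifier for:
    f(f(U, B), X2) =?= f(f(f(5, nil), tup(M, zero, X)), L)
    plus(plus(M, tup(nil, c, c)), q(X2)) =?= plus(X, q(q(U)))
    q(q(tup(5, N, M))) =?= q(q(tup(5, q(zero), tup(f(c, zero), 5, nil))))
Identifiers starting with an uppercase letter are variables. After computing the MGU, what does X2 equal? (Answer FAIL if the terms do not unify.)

Decompose f/2: f(U, B) =?= f(f(5, nil), tup(M, zero, X)),  X2 =?= L.
Decompose f/2: U =?= f(5, nil),  B =?= tup(M, zero, X).
Bind U := f(5, nil); substituting into the one remaining equation that mentions U gives: plus(plus(M, tup(nil, c, c)), q(X2)) =?= plus(X, q(q(f(5, nil)))).
Bind B := tup(M, zero, X); no other remaining equation mentions B.
Bind X2 := L; substituting into the one remaining equation that mentions X2 gives: plus(plus(M, tup(nil, c, c)), q(L)) =?= plus(X, q(q(f(5, nil)))).
Decompose plus/2: plus(M, tup(nil, c, c)) =?= X,  q(L) =?= q(q(f(5, nil))).
Bind X := plus(M, tup(nil, c, c)); no other remaining equation mentions X. Substituting into the earlier binding gives B := tup(M, zero, plus(M, tup(nil, c, c))).
Decompose q/1: L =?= q(f(5, nil)).
Bind L := q(f(5, nil)); no other remaining equation mentions L. Substituting into the earlier binding gives X2 := q(f(5, nil)).
Decompose q/1: q(tup(5, N, M)) =?= q(tup(5, q(zero), tup(f(c, zero), 5, nil))).
Decompose q/1: tup(5, N, M) =?= tup(5, q(zero), tup(f(c, zero), 5, nil)).
Decompose tup/3: 5 =?= 5,  N =?= q(zero),  M =?= tup(f(c, zero), 5, nil).
Delete trivial equation 5 =?= 5.
Bind N := q(zero); no other remaining equation mentions N.
Bind M := tup(f(c, zero), 5, nil). Substituting into the earlier bindings gives B := tup(tup(f(c, zero), 5, nil), zero, plus(tup(f(c, zero), 5, nil), tup(nil, c, c))), X := plus(tup(f(c, zero), 5, nil), tup(nil, c, c)).
MGU = { U := f(5, nil), B := tup(tup(f(c, zero), 5, nil), zero, plus(tup(f(c, zero), 5, nil), tup(nil, c, c))), X2 := q(f(5, nil)), X := plus(tup(f(c, zero), 5, nil), tup(nil, c, c)), L := q(f(5, nil)), N := q(zero), M := tup(f(c, zero), 5, nil) }, so X2 := q(f(5, nil)).

q(f(5, nil))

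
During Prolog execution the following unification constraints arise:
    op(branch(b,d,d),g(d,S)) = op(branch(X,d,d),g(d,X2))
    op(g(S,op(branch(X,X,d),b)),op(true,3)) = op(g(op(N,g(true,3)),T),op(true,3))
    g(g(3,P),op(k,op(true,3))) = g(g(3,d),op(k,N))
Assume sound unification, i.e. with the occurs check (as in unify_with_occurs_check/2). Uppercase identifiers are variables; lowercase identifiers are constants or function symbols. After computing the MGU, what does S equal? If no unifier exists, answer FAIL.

Decompose op/2: branch(b,d,d) = branch(X,d,d),  g(d,S) = g(d,X2).
Decompose branch/3: b = X,  d = d,  d = d.
Bind X := b; substituting into the one remaining equation that mentions X gives: op(g(S,op(branch(b,b,d),b)),op(true,3)) = op(g(op(N,g(true,3)),T),op(true,3)).
Delete trivial equation d = d.
Delete trivial equation d = d.
Decompose g/2: d = d,  S = X2.
Delete trivial equation d = d.
Bind S := X2; substituting into the one remaining equation that mentions S gives: op(g(X2,op(branch(b,b,d),b)),op(true,3)) = op(g(op(N,g(true,3)),T),op(true,3)).
Decompose op/2: g(X2,op(branch(b,b,d),b)) = g(op(N,g(true,3)),T),  op(true,3) = op(true,3).
Decompose g/2: X2 = op(N,g(true,3)),  op(branch(b,b,d),b) = T.
Bind X2 := op(N,g(true,3)); no other remaining equation mentions X2. Substituting into the earlier binding gives S := op(N,g(true,3)).
Bind T := op(branch(b,b,d),b); no other remaining equation mentions T.
Delete trivial equation op(true,3) = op(true,3).
Decompose g/2: g(3,P) = g(3,d),  op(k,op(true,3)) = op(k,N).
Decompose g/2: 3 = 3,  P = d.
Delete trivial equation 3 = 3.
Bind P := d; no other remaining equation mentions P.
Decompose op/2: k = k,  op(true,3) = N.
Delete trivial equation k = k.
Bind N := op(true,3). Substituting into the earlier bindings gives S := op(op(true,3),g(true,3)), X2 := op(op(true,3),g(true,3)).
MGU = { X ↦ b, S ↦ op(op(true,3),g(true,3)), X2 ↦ op(op(true,3),g(true,3)), T ↦ op(branch(b,b,d),b), P ↦ d, N ↦ op(true,3) }, so S ↦ op(op(true,3),g(true,3)).

op(op(true,3),g(true,3))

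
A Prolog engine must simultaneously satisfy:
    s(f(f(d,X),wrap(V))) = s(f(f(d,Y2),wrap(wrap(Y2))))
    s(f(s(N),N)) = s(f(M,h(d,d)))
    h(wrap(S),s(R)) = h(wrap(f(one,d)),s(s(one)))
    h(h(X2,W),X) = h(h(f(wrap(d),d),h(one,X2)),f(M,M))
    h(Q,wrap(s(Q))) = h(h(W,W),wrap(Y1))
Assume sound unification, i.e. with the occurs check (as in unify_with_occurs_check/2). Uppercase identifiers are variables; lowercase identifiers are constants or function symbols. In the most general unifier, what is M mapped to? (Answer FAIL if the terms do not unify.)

Decompose s/1: f(f(d,X),wrap(V)) = f(f(d,Y2),wrap(wrap(Y2))).
Decompose f/2: f(d,X) = f(d,Y2),  wrap(V) = wrap(wrap(Y2)).
Decompose f/2: d = d,  X = Y2.
Delete trivial equation d = d.
Bind X := Y2; substituting into the one remaining equation that mentions X gives: h(h(X2,W),Y2) = h(h(f(wrap(d),d),h(one,X2)),f(M,M)).
Decompose wrap/1: V = wrap(Y2).
Bind V := wrap(Y2); no other remaining equation mentions V.
Decompose s/1: f(s(N),N) = f(M,h(d,d)).
Decompose f/2: s(N) = M,  N = h(d,d).
Bind M := s(N); substituting into the one remaining equation that mentions M gives: h(h(X2,W),Y2) = h(h(f(wrap(d),d),h(one,X2)),f(s(N),s(N))).
Bind N := h(d,d); substituting into the one remaining equation that mentions N gives: h(h(X2,W),Y2) = h(h(f(wrap(d),d),h(one,X2)),f(s(h(d,d)),s(h(d,d)))). Substituting into the earlier binding gives M := s(h(d,d)).
Decompose h/2: wrap(S) = wrap(f(one,d)),  s(R) = s(s(one)).
Decompose wrap/1: S = f(one,d).
Bind S := f(one,d); no other remaining equation mentions S.
Decompose s/1: R = s(one).
Bind R := s(one); no other remaining equation mentions R.
Decompose h/2: h(X2,W) = h(f(wrap(d),d),h(one,X2)),  Y2 = f(s(h(d,d)),s(h(d,d))).
Decompose h/2: X2 = f(wrap(d),d),  W = h(one,X2).
Bind X2 := f(wrap(d),d); substituting into the one remaining equation that mentions X2 gives: W = h(one,f(wrap(d),d)).
Bind W := h(one,f(wrap(d),d)); substituting into the one remaining equation that mentions W gives: h(Q,wrap(s(Q))) = h(h(h(one,f(wrap(d),d)),h(one,f(wrap(d),d))),wrap(Y1)).
Bind Y2 := f(s(h(d,d)),s(h(d,d))); no other remaining equation mentions Y2. Substituting into the earlier bindings gives X := f(s(h(d,d)),s(h(d,d))), V := wrap(f(s(h(d,d)),s(h(d,d)))).
Decompose h/2: Q = h(h(one,f(wrap(d),d)),h(one,f(wrap(d),d))),  wrap(s(Q)) = wrap(Y1).
Bind Q := h(h(one,f(wrap(d),d)),h(one,f(wrap(d),d))); substituting into the remaining equation gives: wrap(s(h(h(one,f(wrap(d),d)),h(one,f(wrap(d),d))))) = wrap(Y1).
Decompose wrap/1: s(h(h(one,f(wrap(d),d)),h(one,f(wrap(d),d)))) = Y1.
Bind Y1 := s(h(h(one,f(wrap(d),d)),h(one,f(wrap(d),d)))).
MGU = { X -> f(s(h(d,d)),s(h(d,d))), V -> wrap(f(s(h(d,d)),s(h(d,d)))), M -> s(h(d,d)), N -> h(d,d), S -> f(one,d), R -> s(one), X2 -> f(wrap(d),d), W -> h(one,f(wrap(d),d)), Y2 -> f(s(h(d,d)),s(h(d,d))), Q -> h(h(one,f(wrap(d),d)),h(one,f(wrap(d),d))), Y1 -> s(h(h(one,f(wrap(d),d)),h(one,f(wrap(d),d)))) }, so M -> s(h(d,d)).

s(h(d,d))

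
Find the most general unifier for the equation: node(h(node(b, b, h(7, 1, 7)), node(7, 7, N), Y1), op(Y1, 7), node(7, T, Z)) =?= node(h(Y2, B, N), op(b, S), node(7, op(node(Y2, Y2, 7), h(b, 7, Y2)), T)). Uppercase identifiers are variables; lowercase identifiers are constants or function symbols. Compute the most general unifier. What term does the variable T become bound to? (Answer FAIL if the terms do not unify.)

Decompose node/3: h(node(b, b, h(7, 1, 7)), node(7, 7, N), Y1) =?= h(Y2, B, N),  op(Y1, 7) =?= op(b, S),  node(7, T, Z) =?= node(7, op(node(Y2, Y2, 7), h(b, 7, Y2)), T).
Decompose h/3: node(b, b, h(7, 1, 7)) =?= Y2,  node(7, 7, N) =?= B,  Y1 =?= N.
Bind Y2 := node(b, b, h(7, 1, 7)); substituting into the one remaining equation that mentions Y2 gives: node(7, T, Z) =?= node(7, op(node(node(b, b, h(7, 1, 7)), node(b, b, h(7, 1, 7)), 7), h(b, 7, node(b, b, h(7, 1, 7)))), T).
Bind B := node(7, 7, N); no other remaining equation mentions B.
Bind Y1 := N; substituting into the one remaining equation that mentions Y1 gives: op(N, 7) =?= op(b, S).
Decompose op/2: N =?= b,  7 =?= S.
Bind N := b; no other remaining equation mentions N. Substituting into the earlier bindings gives B := node(7, 7, b), Y1 := b.
Bind S := 7; no other remaining equation mentions S.
Decompose node/3: 7 =?= 7,  T =?= op(node(node(b, b, h(7, 1, 7)), node(b, b, h(7, 1, 7)), 7), h(b, 7, node(b, b, h(7, 1, 7)))),  Z =?= T.
Delete trivial equation 7 =?= 7.
Bind T := op(node(node(b, b, h(7, 1, 7)), node(b, b, h(7, 1, 7)), 7), h(b, 7, node(b, b, h(7, 1, 7)))); substituting into the remaining equation gives: Z =?= op(node(node(b, b, h(7, 1, 7)), node(b, b, h(7, 1, 7)), 7), h(b, 7, node(b, b, h(7, 1, 7)))).
Bind Z := op(node(node(b, b, h(7, 1, 7)), node(b, b, h(7, 1, 7)), 7), h(b, 7, node(b, b, h(7, 1, 7)))).
MGU = { Y2 -> node(b, b, h(7, 1, 7)), B -> node(7, 7, b), Y1 -> b, N -> b, S -> 7, T -> op(node(node(b, b, h(7, 1, 7)), node(b, b, h(7, 1, 7)), 7), h(b, 7, node(b, b, h(7, 1, 7)))), Z -> op(node(node(b, b, h(7, 1, 7)), node(b, b, h(7, 1, 7)), 7), h(b, 7, node(b, b, h(7, 1, 7)))) }, so T -> op(node(node(b, b, h(7, 1, 7)), node(b, b, h(7, 1, 7)), 7), h(b, 7, node(b, b, h(7, 1, 7)))).

op(node(node(b, b, h(7, 1, 7)), node(b, b, h(7, 1, 7)), 7), h(b, 7, node(b, b, h(7, 1, 7))))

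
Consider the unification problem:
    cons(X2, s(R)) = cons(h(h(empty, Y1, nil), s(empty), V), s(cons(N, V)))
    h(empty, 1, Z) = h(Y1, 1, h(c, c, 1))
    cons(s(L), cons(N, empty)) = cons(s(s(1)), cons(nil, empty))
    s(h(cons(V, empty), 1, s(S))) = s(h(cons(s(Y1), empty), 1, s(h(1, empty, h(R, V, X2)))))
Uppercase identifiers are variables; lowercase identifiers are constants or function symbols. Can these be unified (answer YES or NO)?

YES

Decompose cons/2: X2 = h(h(empty, Y1, nil), s(empty), V),  s(R) = s(cons(N, V)).
Bind X2 := h(h(empty, Y1, nil), s(empty), V); substituting into the one remaining equation that mentions X2 gives: s(h(cons(V, empty), 1, s(S))) = s(h(cons(s(Y1), empty), 1, s(h(1, empty, h(R, V, h(h(empty, Y1, nil), s(empty), V)))))).
Decompose s/1: R = cons(N, V).
Bind R := cons(N, V); substituting into the one remaining equation that mentions R gives: s(h(cons(V, empty), 1, s(S))) = s(h(cons(s(Y1), empty), 1, s(h(1, empty, h(cons(N, V), V, h(h(empty, Y1, nil), s(empty), V)))))).
Decompose h/3: empty = Y1,  1 = 1,  Z = h(c, c, 1).
Bind Y1 := empty; substituting into the one remaining equation that mentions Y1 gives: s(h(cons(V, empty), 1, s(S))) = s(h(cons(s(empty), empty), 1, s(h(1, empty, h(cons(N, V), V, h(h(empty, empty, nil), s(empty), V)))))). Substituting into the earlier binding gives X2 := h(h(empty, empty, nil), s(empty), V).
Delete trivial equation 1 = 1.
Bind Z := h(c, c, 1); no other remaining equation mentions Z.
Decompose cons/2: s(L) = s(s(1)),  cons(N, empty) = cons(nil, empty).
Decompose s/1: L = s(1).
Bind L := s(1); no other remaining equation mentions L.
Decompose cons/2: N = nil,  empty = empty.
Bind N := nil; substituting into the one remaining equation that mentions N gives: s(h(cons(V, empty), 1, s(S))) = s(h(cons(s(empty), empty), 1, s(h(1, empty, h(cons(nil, V), V, h(h(empty, empty, nil), s(empty), V)))))). Substituting into the earlier binding gives R := cons(nil, V).
Delete trivial equation empty = empty.
Decompose s/1: h(cons(V, empty), 1, s(S)) = h(cons(s(empty), empty), 1, s(h(1, empty, h(cons(nil, V), V, h(h(empty, empty, nil), s(empty), V))))).
Decompose h/3: cons(V, empty) = cons(s(empty), empty),  1 = 1,  s(S) = s(h(1, empty, h(cons(nil, V), V, h(h(empty, empty, nil), s(empty), V)))).
Decompose cons/2: V = s(empty),  empty = empty.
Bind V := s(empty); substituting into the one remaining equation that mentions V gives: s(S) = s(h(1, empty, h(cons(nil, s(empty)), s(empty), h(h(empty, empty, nil), s(empty), s(empty))))). Substituting into the earlier bindings gives X2 := h(h(empty, empty, nil), s(empty), s(empty)), R := cons(nil, s(empty)).
Delete trivial equation empty = empty.
Delete trivial equation 1 = 1.
Decompose s/1: S = h(1, empty, h(cons(nil, s(empty)), s(empty), h(h(empty, empty, nil), s(empty), s(empty)))).
Bind S := h(1, empty, h(cons(nil, s(empty)), s(empty), h(h(empty, empty, nil), s(empty), s(empty)))).
No equations remain and no clash or occurs-check failure arose, so a unifier exists.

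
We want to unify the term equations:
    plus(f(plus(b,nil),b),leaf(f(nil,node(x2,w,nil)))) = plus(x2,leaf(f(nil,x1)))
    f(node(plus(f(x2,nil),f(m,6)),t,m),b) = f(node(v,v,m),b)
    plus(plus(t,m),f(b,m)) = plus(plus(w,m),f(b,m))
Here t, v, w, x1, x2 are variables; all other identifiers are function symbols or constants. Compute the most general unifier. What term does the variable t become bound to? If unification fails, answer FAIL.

Decompose plus/2: f(plus(b,nil),b) = x2,  leaf(f(nil,node(x2,w,nil))) = leaf(f(nil,x1)).
Bind x2 := f(plus(b,nil),b); substituting into the 2 remaining equations that mention x2 gives: leaf(f(nil,node(f(plus(b,nil),b),w,nil))) = leaf(f(nil,x1)),  f(node(plus(f(f(plus(b,nil),b),nil),f(m,6)),t,m),b) = f(node(v,v,m),b).
Decompose leaf/1: f(nil,node(f(plus(b,nil),b),w,nil)) = f(nil,x1).
Decompose f/2: nil = nil,  node(f(plus(b,nil),b),w,nil) = x1.
Delete trivial equation nil = nil.
Bind x1 := node(f(plus(b,nil),b),w,nil); no other remaining equation mentions x1.
Decompose f/2: node(plus(f(f(plus(b,nil),b),nil),f(m,6)),t,m) = node(v,v,m),  b = b.
Decompose node/3: plus(f(f(plus(b,nil),b),nil),f(m,6)) = v,  t = v,  m = m.
Bind v := plus(f(f(plus(b,nil),b),nil),f(m,6)); substituting into the one remaining equation that mentions v gives: t = plus(f(f(plus(b,nil),b),nil),f(m,6)).
Bind t := plus(f(f(plus(b,nil),b),nil),f(m,6)); substituting into the one remaining equation that mentions t gives: plus(plus(plus(f(f(plus(b,nil),b),nil),f(m,6)),m),f(b,m)) = plus(plus(w,m),f(b,m)).
Delete trivial equation m = m.
Delete trivial equation b = b.
Decompose plus/2: plus(plus(f(f(plus(b,nil),b),nil),f(m,6)),m) = plus(w,m),  f(b,m) = f(b,m).
Decompose plus/2: plus(f(f(plus(b,nil),b),nil),f(m,6)) = w,  m = m.
Bind w := plus(f(f(plus(b,nil),b),nil),f(m,6)); no other remaining equation mentions w. Substituting into the earlier binding gives x1 := node(f(plus(b,nil),b),plus(f(f(plus(b,nil),b),nil),f(m,6)),nil).
Delete trivial equation m = m.
Delete trivial equation f(b,m) = f(b,m).
MGU = { x2 ↦ f(plus(b,nil),b), x1 ↦ node(f(plus(b,nil),b),plus(f(f(plus(b,nil),b),nil),f(m,6)),nil), v ↦ plus(f(f(plus(b,nil),b),nil),f(m,6)), t ↦ plus(f(f(plus(b,nil),b),nil),f(m,6)), w ↦ plus(f(f(plus(b,nil),b),nil),f(m,6)) }, so t ↦ plus(f(f(plus(b,nil),b),nil),f(m,6)).

plus(f(f(plus(b,nil),b),nil),f(m,6))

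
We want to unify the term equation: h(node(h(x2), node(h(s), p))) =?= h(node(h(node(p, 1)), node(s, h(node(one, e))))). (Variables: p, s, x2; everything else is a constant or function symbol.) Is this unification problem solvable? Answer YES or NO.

NO

Decompose h/1: node(h(x2), node(h(s), p)) =?= node(h(node(p, 1)), node(s, h(node(one, e)))).
Decompose node/2: h(x2) =?= h(node(p, 1)),  node(h(s), p) =?= node(s, h(node(one, e))).
Decompose h/1: x2 =?= node(p, 1).
Bind x2 := node(p, 1); no other remaining equation mentions x2.
Decompose node/2: h(s) =?= s,  p =?= h(node(one, e)).
Occurs check fails: s occurs in h(s); the equation s =?= h(s) has no finite solution.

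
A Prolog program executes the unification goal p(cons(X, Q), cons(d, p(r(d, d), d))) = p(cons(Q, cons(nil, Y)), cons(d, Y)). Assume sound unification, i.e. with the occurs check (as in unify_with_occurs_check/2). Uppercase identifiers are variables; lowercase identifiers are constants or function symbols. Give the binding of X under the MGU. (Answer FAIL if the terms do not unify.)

Decompose p/2: cons(X, Q) = cons(Q, cons(nil, Y)),  cons(d, p(r(d, d), d)) = cons(d, Y).
Decompose cons/2: X = Q,  Q = cons(nil, Y).
Bind X := Q; no other remaining equation mentions X.
Bind Q := cons(nil, Y); no other remaining equation mentions Q. Substituting into the earlier binding gives X := cons(nil, Y).
Decompose cons/2: d = d,  p(r(d, d), d) = Y.
Delete trivial equation d = d.
Bind Y := p(r(d, d), d). Substituting into the earlier bindings gives X := cons(nil, p(r(d, d), d)), Q := cons(nil, p(r(d, d), d)).
MGU = { X = cons(nil, p(r(d, d), d)), Q = cons(nil, p(r(d, d), d)), Y = p(r(d, d), d) }, so X = cons(nil, p(r(d, d), d)).

cons(nil, p(r(d, d), d))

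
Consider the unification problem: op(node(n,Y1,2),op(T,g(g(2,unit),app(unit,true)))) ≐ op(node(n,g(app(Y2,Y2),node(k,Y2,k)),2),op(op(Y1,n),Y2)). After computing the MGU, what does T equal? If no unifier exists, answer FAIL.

Decompose op/2: node(n,Y1,2) ≐ node(n,g(app(Y2,Y2),node(k,Y2,k)),2),  op(T,g(g(2,unit),app(unit,true))) ≐ op(op(Y1,n),Y2).
Decompose node/3: n ≐ n,  Y1 ≐ g(app(Y2,Y2),node(k,Y2,k)),  2 ≐ 2.
Delete trivial equation n ≐ n.
Bind Y1 := g(app(Y2,Y2),node(k,Y2,k)); substituting into the one remaining equation that mentions Y1 gives: op(T,g(g(2,unit),app(unit,true))) ≐ op(op(g(app(Y2,Y2),node(k,Y2,k)),n),Y2).
Delete trivial equation 2 ≐ 2.
Decompose op/2: T ≐ op(g(app(Y2,Y2),node(k,Y2,k)),n),  g(g(2,unit),app(unit,true)) ≐ Y2.
Bind T := op(g(app(Y2,Y2),node(k,Y2,k)),n); no other remaining equation mentions T.
Bind Y2 := g(g(2,unit),app(unit,true)). Substituting into the earlier bindings gives Y1 := g(app(g(g(2,unit),app(unit,true)),g(g(2,unit),app(unit,true))),node(k,g(g(2,unit),app(unit,true)),k)), T := op(g(app(g(g(2,unit),app(unit,true)),g(g(2,unit),app(unit,true))),node(k,g(g(2,unit),app(unit,true)),k)),n).
MGU = { Y1 ↦ g(app(g(g(2,unit),app(unit,true)),g(g(2,unit),app(unit,true))),node(k,g(g(2,unit),app(unit,true)),k)), T ↦ op(g(app(g(g(2,unit),app(unit,true)),g(g(2,unit),app(unit,true))),node(k,g(g(2,unit),app(unit,true)),k)),n), Y2 ↦ g(g(2,unit),app(unit,true)) }, so T ↦ op(g(app(g(g(2,unit),app(unit,true)),g(g(2,unit),app(unit,true))),node(k,g(g(2,unit),app(unit,true)),k)),n).

op(g(app(g(g(2,unit),app(unit,true)),g(g(2,unit),app(unit,true))),node(k,g(g(2,unit),app(unit,true)),k)),n)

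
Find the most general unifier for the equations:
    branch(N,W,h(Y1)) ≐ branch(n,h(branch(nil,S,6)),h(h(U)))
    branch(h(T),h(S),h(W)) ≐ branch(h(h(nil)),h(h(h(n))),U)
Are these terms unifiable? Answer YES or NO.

Decompose branch/3: N ≐ n,  W ≐ h(branch(nil,S,6)),  h(Y1) ≐ h(h(U)).
Bind N := n; no other remaining equation mentions N.
Bind W := h(branch(nil,S,6)); substituting into the one remaining equation that mentions W gives: branch(h(T),h(S),h(h(branch(nil,S,6)))) ≐ branch(h(h(nil)),h(h(h(n))),U).
Decompose h/1: Y1 ≐ h(U).
Bind Y1 := h(U); no other remaining equation mentions Y1.
Decompose branch/3: h(T) ≐ h(h(nil)),  h(S) ≐ h(h(h(n))),  h(h(branch(nil,S,6))) ≐ U.
Decompose h/1: T ≐ h(nil).
Bind T := h(nil); no other remaining equation mentions T.
Decompose h/1: S ≐ h(h(n)).
Bind S := h(h(n)); substituting into the remaining equation gives: h(h(branch(nil,h(h(n)),6))) ≐ U. Substituting into the earlier binding gives W := h(branch(nil,h(h(n)),6)).
Bind U := h(h(branch(nil,h(h(n)),6))). Substituting into the earlier binding gives Y1 := h(h(h(branch(nil,h(h(n)),6)))).
No equations remain and no clash or occurs-check failure arose, so a unifier exists.

YES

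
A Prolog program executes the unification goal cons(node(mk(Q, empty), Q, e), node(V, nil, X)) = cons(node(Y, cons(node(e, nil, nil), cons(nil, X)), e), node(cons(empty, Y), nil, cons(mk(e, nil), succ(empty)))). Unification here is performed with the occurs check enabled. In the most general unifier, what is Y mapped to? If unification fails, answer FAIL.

Decompose cons/2: node(mk(Q, empty), Q, e) = node(Y, cons(node(e, nil, nil), cons(nil, X)), e),  node(V, nil, X) = node(cons(empty, Y), nil, cons(mk(e, nil), succ(empty))).
Decompose node/3: mk(Q, empty) = Y,  Q = cons(node(e, nil, nil), cons(nil, X)),  e = e.
Bind Y := mk(Q, empty); substituting into the one remaining equation that mentions Y gives: node(V, nil, X) = node(cons(empty, mk(Q, empty)), nil, cons(mk(e, nil), succ(empty))).
Bind Q := cons(node(e, nil, nil), cons(nil, X)); substituting into the one remaining equation that mentions Q gives: node(V, nil, X) = node(cons(empty, mk(cons(node(e, nil, nil), cons(nil, X)), empty)), nil, cons(mk(e, nil), succ(empty))). Substituting into the earlier binding gives Y := mk(cons(node(e, nil, nil), cons(nil, X)), empty).
Delete trivial equation e = e.
Decompose node/3: V = cons(empty, mk(cons(node(e, nil, nil), cons(nil, X)), empty)),  nil = nil,  X = cons(mk(e, nil), succ(empty)).
Bind V := cons(empty, mk(cons(node(e, nil, nil), cons(nil, X)), empty)); no other remaining equation mentions V.
Delete trivial equation nil = nil.
Bind X := cons(mk(e, nil), succ(empty)). Substituting into the earlier bindings gives Y := mk(cons(node(e, nil, nil), cons(nil, cons(mk(e, nil), succ(empty)))), empty), Q := cons(node(e, nil, nil), cons(nil, cons(mk(e, nil), succ(empty)))), V := cons(empty, mk(cons(node(e, nil, nil), cons(nil, cons(mk(e, nil), succ(empty)))), empty)).
MGU = { Y ↦ mk(cons(node(e, nil, nil), cons(nil, cons(mk(e, nil), succ(empty)))), empty), Q ↦ cons(node(e, nil, nil), cons(nil, cons(mk(e, nil), succ(empty)))), V ↦ cons(empty, mk(cons(node(e, nil, nil), cons(nil, cons(mk(e, nil), succ(empty)))), empty)), X ↦ cons(mk(e, nil), succ(empty)) }, so Y ↦ mk(cons(node(e, nil, nil), cons(nil, cons(mk(e, nil), succ(empty)))), empty).

mk(cons(node(e, nil, nil), cons(nil, cons(mk(e, nil), succ(empty)))), empty)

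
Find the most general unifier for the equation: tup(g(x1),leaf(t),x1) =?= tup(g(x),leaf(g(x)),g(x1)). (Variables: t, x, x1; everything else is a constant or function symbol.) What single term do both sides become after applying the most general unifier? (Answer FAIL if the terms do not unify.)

Decompose tup/3: g(x1) =?= g(x),  leaf(t) =?= leaf(g(x)),  x1 =?= g(x1).
Decompose g/1: x1 =?= x.
Bind x1 := x; substituting into the one remaining equation that mentions x1 gives: x =?= g(x).
Decompose leaf/1: t =?= g(x).
Bind t := g(x); no other remaining equation mentions t.
Occurs check fails: x occurs in g(x); the equation x =?= g(x) has no finite solution.

FAIL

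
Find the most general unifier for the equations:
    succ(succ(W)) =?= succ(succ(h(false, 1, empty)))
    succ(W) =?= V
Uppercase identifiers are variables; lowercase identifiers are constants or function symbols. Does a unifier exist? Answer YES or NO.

YES

Decompose succ/1: succ(W) =?= succ(h(false, 1, empty)).
Decompose succ/1: W =?= h(false, 1, empty).
Bind W := h(false, 1, empty); substituting into the remaining equation gives: succ(h(false, 1, empty)) =?= V.
Bind V := succ(h(false, 1, empty)).
No equations remain and no clash or occurs-check failure arose, so a unifier exists.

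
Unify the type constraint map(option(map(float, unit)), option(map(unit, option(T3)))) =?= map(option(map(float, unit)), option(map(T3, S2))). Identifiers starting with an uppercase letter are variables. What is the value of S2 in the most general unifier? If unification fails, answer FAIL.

Decompose map/2: option(map(float, unit)) =?= option(map(float, unit)),  option(map(unit, option(T3))) =?= option(map(T3, S2)).
Delete trivial equation option(map(float, unit)) =?= option(map(float, unit)).
Decompose option/1: map(unit, option(T3)) =?= map(T3, S2).
Decompose map/2: unit =?= T3,  option(T3) =?= S2.
Bind T3 := unit; substituting into the remaining equation gives: option(unit) =?= S2.
Bind S2 := option(unit).
MGU = { T3 := unit, S2 := option(unit) }, so S2 := option(unit).

option(unit)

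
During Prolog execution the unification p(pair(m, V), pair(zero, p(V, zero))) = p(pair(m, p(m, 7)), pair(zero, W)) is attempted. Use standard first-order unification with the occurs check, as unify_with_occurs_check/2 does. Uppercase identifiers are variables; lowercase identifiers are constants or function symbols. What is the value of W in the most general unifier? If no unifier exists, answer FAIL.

Decompose p/2: pair(m, V) = pair(m, p(m, 7)),  pair(zero, p(V, zero)) = pair(zero, W).
Decompose pair/2: m = m,  V = p(m, 7).
Delete trivial equation m = m.
Bind V := p(m, 7); substituting into the remaining equation gives: pair(zero, p(p(m, 7), zero)) = pair(zero, W).
Decompose pair/2: zero = zero,  p(p(m, 7), zero) = W.
Delete trivial equation zero = zero.
Bind W := p(p(m, 7), zero).
MGU = { V = p(m, 7), W = p(p(m, 7), zero) }, so W = p(p(m, 7), zero).

p(p(m, 7), zero)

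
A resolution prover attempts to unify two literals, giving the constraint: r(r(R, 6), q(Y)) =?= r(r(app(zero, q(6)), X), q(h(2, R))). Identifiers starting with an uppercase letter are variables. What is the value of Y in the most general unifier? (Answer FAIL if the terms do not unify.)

h(2, app(zero, q(6)))

Decompose r/2: r(R, 6) =?= r(app(zero, q(6)), X),  q(Y) =?= q(h(2, R)).
Decompose r/2: R =?= app(zero, q(6)),  6 =?= X.
Bind R := app(zero, q(6)); substituting into the one remaining equation that mentions R gives: q(Y) =?= q(h(2, app(zero, q(6)))).
Bind X := 6; no other remaining equation mentions X.
Decompose q/1: Y =?= h(2, app(zero, q(6))).
Bind Y := h(2, app(zero, q(6))).
MGU = { R -> app(zero, q(6)), X -> 6, Y -> h(2, app(zero, q(6))) }, so Y -> h(2, app(zero, q(6))).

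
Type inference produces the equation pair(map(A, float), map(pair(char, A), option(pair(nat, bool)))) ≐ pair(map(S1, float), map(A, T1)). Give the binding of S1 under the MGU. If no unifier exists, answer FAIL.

FAIL

Decompose pair/2: map(A, float) ≐ map(S1, float),  map(pair(char, A), option(pair(nat, bool))) ≐ map(A, T1).
Decompose map/2: A ≐ S1,  float ≐ float.
Bind A := S1; substituting into the one remaining equation that mentions A gives: map(pair(char, S1), option(pair(nat, bool))) ≐ map(S1, T1).
Delete trivial equation float ≐ float.
Decompose map/2: pair(char, S1) ≐ S1,  option(pair(nat, bool)) ≐ T1.
Occurs check fails: S1 occurs in pair(char, S1); the equation S1 ≐ pair(char, S1) has no finite solution.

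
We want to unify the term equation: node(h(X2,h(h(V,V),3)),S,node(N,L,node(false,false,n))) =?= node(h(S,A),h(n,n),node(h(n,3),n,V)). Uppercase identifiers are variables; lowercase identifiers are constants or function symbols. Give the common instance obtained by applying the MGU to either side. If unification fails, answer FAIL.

Decompose node/3: h(X2,h(h(V,V),3)) =?= h(S,A),  S =?= h(n,n),  node(N,L,node(false,false,n)) =?= node(h(n,3),n,V).
Decompose h/2: X2 =?= S,  h(h(V,V),3) =?= A.
Bind X2 := S; no other remaining equation mentions X2.
Bind A := h(h(V,V),3); no other remaining equation mentions A.
Bind S := h(n,n); no other remaining equation mentions S. Substituting into the earlier binding gives X2 := h(n,n).
Decompose node/3: N =?= h(n,3),  L =?= n,  node(false,false,n) =?= V.
Bind N := h(n,3); no other remaining equation mentions N.
Bind L := n; no other remaining equation mentions L.
Bind V := node(false,false,n). Substituting into the earlier binding gives A := h(h(node(false,false,n),node(false,false,n)),3).
Applying the MGU to either side gives node(h(h(n,n),h(h(node(false,false,n),node(false,false,n)),3)),h(n,n),node(h(n,3),n,node(false,false,n))).

node(h(h(n,n),h(h(node(false,false,n),node(false,false,n)),3)),h(n,n),node(h(n,3),n,node(false,false,n)))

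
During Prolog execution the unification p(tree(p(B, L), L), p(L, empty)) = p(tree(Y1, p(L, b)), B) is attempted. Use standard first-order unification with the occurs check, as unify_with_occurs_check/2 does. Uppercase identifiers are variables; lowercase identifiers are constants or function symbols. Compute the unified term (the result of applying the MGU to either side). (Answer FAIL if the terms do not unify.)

Decompose p/2: tree(p(B, L), L) = tree(Y1, p(L, b)),  p(L, empty) = B.
Decompose tree/2: p(B, L) = Y1,  L = p(L, b).
Bind Y1 := p(B, L); no other remaining equation mentions Y1.
Occurs check fails: L occurs in p(L, b); the equation L = p(L, b) has no finite solution.

FAIL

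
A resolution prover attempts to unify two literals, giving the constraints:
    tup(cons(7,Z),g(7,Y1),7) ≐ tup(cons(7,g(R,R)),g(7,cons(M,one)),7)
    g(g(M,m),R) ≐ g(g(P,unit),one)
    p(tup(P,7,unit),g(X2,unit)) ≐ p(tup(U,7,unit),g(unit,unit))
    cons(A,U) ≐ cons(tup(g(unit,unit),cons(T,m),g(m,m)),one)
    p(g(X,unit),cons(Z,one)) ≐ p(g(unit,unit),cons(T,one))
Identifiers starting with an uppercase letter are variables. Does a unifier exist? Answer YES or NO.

NO

Decompose tup/3: cons(7,Z) ≐ cons(7,g(R,R)),  g(7,Y1) ≐ g(7,cons(M,one)),  7 ≐ 7.
Decompose cons/2: 7 ≐ 7,  Z ≐ g(R,R).
Delete trivial equation 7 ≐ 7.
Bind Z := g(R,R); substituting into the one remaining equation that mentions Z gives: p(g(X,unit),cons(g(R,R),one)) ≐ p(g(unit,unit),cons(T,one)).
Decompose g/2: 7 ≐ 7,  Y1 ≐ cons(M,one).
Delete trivial equation 7 ≐ 7.
Bind Y1 := cons(M,one); no other remaining equation mentions Y1.
Delete trivial equation 7 ≐ 7.
Decompose g/2: g(M,m) ≐ g(P,unit),  R ≐ one.
Decompose g/2: M ≐ P,  m ≐ unit.
Bind M := P; no other remaining equation mentions M. Substituting into the earlier binding gives Y1 := cons(P,one).
Clash: constants m and unit differ; no unifier exists.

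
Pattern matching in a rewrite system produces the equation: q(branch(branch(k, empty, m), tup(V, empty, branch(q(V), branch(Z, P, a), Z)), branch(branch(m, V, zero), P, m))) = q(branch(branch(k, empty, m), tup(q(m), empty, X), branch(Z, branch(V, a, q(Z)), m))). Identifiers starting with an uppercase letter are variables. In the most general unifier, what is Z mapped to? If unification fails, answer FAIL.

branch(m, q(m), zero)

Decompose q/1: branch(branch(k, empty, m), tup(V, empty, branch(q(V), branch(Z, P, a), Z)), branch(branch(m, V, zero), P, m)) = branch(branch(k, empty, m), tup(q(m), empty, X), branch(Z, branch(V, a, q(Z)), m)).
Decompose branch/3: branch(k, empty, m) = branch(k, empty, m),  tup(V, empty, branch(q(V), branch(Z, P, a), Z)) = tup(q(m), empty, X),  branch(branch(m, V, zero), P, m) = branch(Z, branch(V, a, q(Z)), m).
Delete trivial equation branch(k, empty, m) = branch(k, empty, m).
Decompose tup/3: V = q(m),  empty = empty,  branch(q(V), branch(Z, P, a), Z) = X.
Bind V := q(m); substituting into the 2 remaining equations that mention V gives: branch(q(q(m)), branch(Z, P, a), Z) = X,  branch(branch(m, q(m), zero), P, m) = branch(Z, branch(q(m), a, q(Z)), m).
Delete trivial equation empty = empty.
Bind X := branch(q(q(m)), branch(Z, P, a), Z); no other remaining equation mentions X.
Decompose branch/3: branch(m, q(m), zero) = Z,  P = branch(q(m), a, q(Z)),  m = m.
Bind Z := branch(m, q(m), zero); substituting into the one remaining equation that mentions Z gives: P = branch(q(m), a, q(branch(m, q(m), zero))). Substituting into the earlier binding gives X := branch(q(q(m)), branch(branch(m, q(m), zero), P, a), branch(m, q(m), zero)).
Bind P := branch(q(m), a, q(branch(m, q(m), zero))); no other remaining equation mentions P. Substituting into the earlier binding gives X := branch(q(q(m)), branch(branch(m, q(m), zero), branch(q(m), a, q(branch(m, q(m), zero))), a), branch(m, q(m), zero)).
Delete trivial equation m = m.
MGU = { V -> q(m), X -> branch(q(q(m)), branch(branch(m, q(m), zero), branch(q(m), a, q(branch(m, q(m), zero))), a), branch(m, q(m), zero)), Z -> branch(m, q(m), zero), P -> branch(q(m), a, q(branch(m, q(m), zero))) }, so Z -> branch(m, q(m), zero).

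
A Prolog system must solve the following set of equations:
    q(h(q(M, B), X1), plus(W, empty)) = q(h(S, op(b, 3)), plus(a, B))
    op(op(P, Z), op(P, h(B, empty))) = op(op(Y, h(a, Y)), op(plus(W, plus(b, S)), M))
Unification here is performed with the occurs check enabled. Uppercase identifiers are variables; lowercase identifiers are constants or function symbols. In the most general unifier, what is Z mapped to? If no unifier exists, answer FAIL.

Decompose q/2: h(q(M, B), X1) = h(S, op(b, 3)),  plus(W, empty) = plus(a, B).
Decompose h/2: q(M, B) = S,  X1 = op(b, 3).
Bind S := q(M, B); substituting into the one remaining equation that mentions S gives: op(op(P, Z), op(P, h(B, empty))) = op(op(Y, h(a, Y)), op(plus(W, plus(b, q(M, B))), M)).
Bind X1 := op(b, 3); no other remaining equation mentions X1.
Decompose plus/2: W = a,  empty = B.
Bind W := a; substituting into the one remaining equation that mentions W gives: op(op(P, Z), op(P, h(B, empty))) = op(op(Y, h(a, Y)), op(plus(a, plus(b, q(M, B))), M)).
Bind B := empty; substituting into the remaining equation gives: op(op(P, Z), op(P, h(empty, empty))) = op(op(Y, h(a, Y)), op(plus(a, plus(b, q(M, empty))), M)). Substituting into the earlier binding gives S := q(M, empty).
Decompose op/2: op(P, Z) = op(Y, h(a, Y)),  op(P, h(empty, empty)) = op(plus(a, plus(b, q(M, empty))), M).
Decompose op/2: P = Y,  Z = h(a, Y).
Bind P := Y; substituting into the one remaining equation that mentions P gives: op(Y, h(empty, empty)) = op(plus(a, plus(b, q(M, empty))), M).
Bind Z := h(a, Y); no other remaining equation mentions Z.
Decompose op/2: Y = plus(a, plus(b, q(M, empty))),  h(empty, empty) = M.
Bind Y := plus(a, plus(b, q(M, empty))); no other remaining equation mentions Y. Substituting into the earlier bindings gives P := plus(a, plus(b, q(M, empty))), Z := h(a, plus(a, plus(b, q(M, empty)))).
Bind M := h(empty, empty). Substituting into the earlier bindings gives S := q(h(empty, empty), empty), P := plus(a, plus(b, q(h(empty, empty), empty))), Z := h(a, plus(a, plus(b, q(h(empty, empty), empty)))), Y := plus(a, plus(b, q(h(empty, empty), empty))).
MGU = { S -> q(h(empty, empty), empty), X1 -> op(b, 3), W -> a, B -> empty, P -> plus(a, plus(b, q(h(empty, empty), empty))), Z -> h(a, plus(a, plus(b, q(h(empty, empty), empty)))), Y -> plus(a, plus(b, q(h(empty, empty), empty))), M -> h(empty, empty) }, so Z -> h(a, plus(a, plus(b, q(h(empty, empty), empty)))).

h(a, plus(a, plus(b, q(h(empty, empty), empty))))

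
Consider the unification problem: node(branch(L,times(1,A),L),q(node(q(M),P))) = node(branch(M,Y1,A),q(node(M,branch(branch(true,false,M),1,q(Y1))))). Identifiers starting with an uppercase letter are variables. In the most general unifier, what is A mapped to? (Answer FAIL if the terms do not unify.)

FAIL

Decompose node/2: branch(L,times(1,A),L) = branch(M,Y1,A),  q(node(q(M),P)) = q(node(M,branch(branch(true,false,M),1,q(Y1)))).
Decompose branch/3: L = M,  times(1,A) = Y1,  L = A.
Bind L := M; substituting into the one remaining equation that mentions L gives: M = A.
Bind Y1 := times(1,A); substituting into the one remaining equation that mentions Y1 gives: q(node(q(M),P)) = q(node(M,branch(branch(true,false,M),1,q(times(1,A))))).
Bind M := A; substituting into the remaining equation gives: q(node(q(A),P)) = q(node(A,branch(branch(true,false,A),1,q(times(1,A))))). Substituting into the earlier binding gives L := A.
Decompose q/1: node(q(A),P) = node(A,branch(branch(true,false,A),1,q(times(1,A)))).
Decompose node/2: q(A) = A,  P = branch(branch(true,false,A),1,q(times(1,A))).
Occurs check fails: A occurs in q(A); the equation A = q(A) has no finite solution.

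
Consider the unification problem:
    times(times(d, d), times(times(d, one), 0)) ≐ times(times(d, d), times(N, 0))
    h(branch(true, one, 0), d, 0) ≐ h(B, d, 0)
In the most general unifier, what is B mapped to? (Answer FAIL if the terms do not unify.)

Decompose times/2: times(d, d) ≐ times(d, d),  times(times(d, one), 0) ≐ times(N, 0).
Delete trivial equation times(d, d) ≐ times(d, d).
Decompose times/2: times(d, one) ≐ N,  0 ≐ 0.
Bind N := times(d, one); no other remaining equation mentions N.
Delete trivial equation 0 ≐ 0.
Decompose h/3: branch(true, one, 0) ≐ B,  d ≐ d,  0 ≐ 0.
Bind B := branch(true, one, 0); no other remaining equation mentions B.
Delete trivial equation d ≐ d.
Delete trivial equation 0 ≐ 0.
MGU = { N ↦ times(d, one), B ↦ branch(true, one, 0) }, so B ↦ branch(true, one, 0).

branch(true, one, 0)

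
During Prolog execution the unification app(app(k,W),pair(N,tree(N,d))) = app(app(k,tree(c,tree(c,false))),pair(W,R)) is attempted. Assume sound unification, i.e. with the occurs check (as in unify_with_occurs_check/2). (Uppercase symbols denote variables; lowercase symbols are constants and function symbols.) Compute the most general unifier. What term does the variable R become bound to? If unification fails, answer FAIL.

tree(tree(c,tree(c,false)),d)

Decompose app/2: app(k,W) = app(k,tree(c,tree(c,false))),  pair(N,tree(N,d)) = pair(W,R).
Decompose app/2: k = k,  W = tree(c,tree(c,false)).
Delete trivial equation k = k.
Bind W := tree(c,tree(c,false)); substituting into the remaining equation gives: pair(N,tree(N,d)) = pair(tree(c,tree(c,false)),R).
Decompose pair/2: N = tree(c,tree(c,false)),  tree(N,d) = R.
Bind N := tree(c,tree(c,false)); substituting into the remaining equation gives: tree(tree(c,tree(c,false)),d) = R.
Bind R := tree(tree(c,tree(c,false)),d).
MGU = { W -> tree(c,tree(c,false)), N -> tree(c,tree(c,false)), R -> tree(tree(c,tree(c,false)),d) }, so R -> tree(tree(c,tree(c,false)),d).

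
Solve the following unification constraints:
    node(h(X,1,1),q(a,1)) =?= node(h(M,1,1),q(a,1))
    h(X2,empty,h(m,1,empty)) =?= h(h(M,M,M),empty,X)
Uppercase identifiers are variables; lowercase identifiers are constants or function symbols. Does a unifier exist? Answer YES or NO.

Decompose node/2: h(X,1,1) =?= h(M,1,1),  q(a,1) =?= q(a,1).
Decompose h/3: X =?= M,  1 =?= 1,  1 =?= 1.
Bind X := M; substituting into the one remaining equation that mentions X gives: h(X2,empty,h(m,1,empty)) =?= h(h(M,M,M),empty,M).
Delete trivial equation 1 =?= 1.
Delete trivial equation 1 =?= 1.
Delete trivial equation q(a,1) =?= q(a,1).
Decompose h/3: X2 =?= h(M,M,M),  empty =?= empty,  h(m,1,empty) =?= M.
Bind X2 := h(M,M,M); no other remaining equation mentions X2.
Delete trivial equation empty =?= empty.
Bind M := h(m,1,empty). Substituting into the earlier bindings gives X := h(m,1,empty), X2 := h(h(m,1,empty),h(m,1,empty),h(m,1,empty)).
No equations remain and no clash or occurs-check failure arose, so a unifier exists.

YES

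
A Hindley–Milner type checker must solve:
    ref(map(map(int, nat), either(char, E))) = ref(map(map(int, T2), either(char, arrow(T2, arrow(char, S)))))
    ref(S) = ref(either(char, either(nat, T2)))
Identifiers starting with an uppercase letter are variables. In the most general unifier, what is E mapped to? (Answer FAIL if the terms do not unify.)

arrow(nat, arrow(char, either(char, either(nat, nat))))

Decompose ref/1: map(map(int, nat), either(char, E)) = map(map(int, T2), either(char, arrow(T2, arrow(char, S)))).
Decompose map/2: map(int, nat) = map(int, T2),  either(char, E) = either(char, arrow(T2, arrow(char, S))).
Decompose map/2: int = int,  nat = T2.
Delete trivial equation int = int.
Bind T2 := nat; substituting into the remaining equations gives: either(char, E) = either(char, arrow(nat, arrow(char, S))),  ref(S) = ref(either(char, either(nat, nat))).
Decompose either/2: char = char,  E = arrow(nat, arrow(char, S)).
Delete trivial equation char = char.
Bind E := arrow(nat, arrow(char, S)); no other remaining equation mentions E.
Decompose ref/1: S = either(char, either(nat, nat)).
Bind S := either(char, either(nat, nat)). Substituting into the earlier binding gives E := arrow(nat, arrow(char, either(char, either(nat, nat)))).
MGU = { T2 ↦ nat, E ↦ arrow(nat, arrow(char, either(char, either(nat, nat)))), S ↦ either(char, either(nat, nat)) }, so E ↦ arrow(nat, arrow(char, either(char, either(nat, nat)))).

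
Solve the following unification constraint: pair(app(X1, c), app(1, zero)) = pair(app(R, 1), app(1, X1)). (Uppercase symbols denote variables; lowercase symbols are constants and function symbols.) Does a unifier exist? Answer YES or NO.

Decompose pair/2: app(X1, c) = app(R, 1),  app(1, zero) = app(1, X1).
Decompose app/2: X1 = R,  c = 1.
Bind X1 := R; substituting into the one remaining equation that mentions X1 gives: app(1, zero) = app(1, R).
Clash: constants c and 1 differ; no unifier exists.

NO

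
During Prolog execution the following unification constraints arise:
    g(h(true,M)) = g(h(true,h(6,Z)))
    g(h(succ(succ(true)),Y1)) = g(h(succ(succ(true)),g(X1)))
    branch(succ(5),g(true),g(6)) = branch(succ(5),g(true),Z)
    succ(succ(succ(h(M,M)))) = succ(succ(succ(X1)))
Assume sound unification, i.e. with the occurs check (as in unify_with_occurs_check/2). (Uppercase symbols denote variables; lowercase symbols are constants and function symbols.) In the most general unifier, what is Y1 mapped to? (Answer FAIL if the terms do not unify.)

Decompose g/1: h(true,M) = h(true,h(6,Z)).
Decompose h/2: true = true,  M = h(6,Z).
Delete trivial equation true = true.
Bind M := h(6,Z); substituting into the one remaining equation that mentions M gives: succ(succ(succ(h(h(6,Z),h(6,Z))))) = succ(succ(succ(X1))).
Decompose g/1: h(succ(succ(true)),Y1) = h(succ(succ(true)),g(X1)).
Decompose h/2: succ(succ(true)) = succ(succ(true)),  Y1 = g(X1).
Delete trivial equation succ(succ(true)) = succ(succ(true)).
Bind Y1 := g(X1); no other remaining equation mentions Y1.
Decompose branch/3: succ(5) = succ(5),  g(true) = g(true),  g(6) = Z.
Delete trivial equation succ(5) = succ(5).
Delete trivial equation g(true) = g(true).
Bind Z := g(6); substituting into the remaining equation gives: succ(succ(succ(h(h(6,g(6)),h(6,g(6)))))) = succ(succ(succ(X1))). Substituting into the earlier binding gives M := h(6,g(6)).
Decompose succ/1: succ(succ(h(h(6,g(6)),h(6,g(6))))) = succ(succ(X1)).
Decompose succ/1: succ(h(h(6,g(6)),h(6,g(6)))) = succ(X1).
Decompose succ/1: h(h(6,g(6)),h(6,g(6))) = X1.
Bind X1 := h(h(6,g(6)),h(6,g(6))). Substituting into the earlier binding gives Y1 := g(h(h(6,g(6)),h(6,g(6)))).
MGU = { M = h(6,g(6)), Y1 = g(h(h(6,g(6)),h(6,g(6)))), Z = g(6), X1 = h(h(6,g(6)),h(6,g(6))) }, so Y1 = g(h(h(6,g(6)),h(6,g(6)))).

g(h(h(6,g(6)),h(6,g(6))))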